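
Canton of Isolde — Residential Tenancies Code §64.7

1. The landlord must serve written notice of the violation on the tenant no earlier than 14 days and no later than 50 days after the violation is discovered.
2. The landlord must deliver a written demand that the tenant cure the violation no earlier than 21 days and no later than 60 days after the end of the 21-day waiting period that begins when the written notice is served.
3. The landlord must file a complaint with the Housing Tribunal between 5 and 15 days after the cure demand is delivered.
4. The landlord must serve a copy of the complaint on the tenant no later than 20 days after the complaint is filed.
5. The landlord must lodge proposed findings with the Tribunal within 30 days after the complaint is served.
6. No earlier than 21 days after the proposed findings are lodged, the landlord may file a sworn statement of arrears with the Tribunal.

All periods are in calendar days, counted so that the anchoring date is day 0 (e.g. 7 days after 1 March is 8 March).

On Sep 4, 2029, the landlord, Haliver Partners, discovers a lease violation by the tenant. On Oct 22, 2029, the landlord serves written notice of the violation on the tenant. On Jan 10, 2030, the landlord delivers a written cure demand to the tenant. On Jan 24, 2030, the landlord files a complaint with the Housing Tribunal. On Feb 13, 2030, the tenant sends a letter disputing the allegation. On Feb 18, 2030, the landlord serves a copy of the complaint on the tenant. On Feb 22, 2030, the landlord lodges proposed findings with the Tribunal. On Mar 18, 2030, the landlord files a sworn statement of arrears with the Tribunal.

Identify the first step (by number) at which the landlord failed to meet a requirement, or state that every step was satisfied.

Step 1: the window is 14–50 days after Sep 4, 2029 (when the violation is discovered), so Sep 18, 2029 through Oct 24, 2029; done Oct 22, 2029, which is between those dates.
Step 2: the window is 21–60 days after Nov 12, 2029 (end of the 21-day waiting period, which began when the written notice is served on Oct 22, 2029), so Dec 3, 2029 through Jan 11, 2030; Jan 10, 2030 falls inside that range.
Step 3: the window is 5–15 days after Jan 10, 2030 (when the cure demand is delivered), so Jan 15, 2030 through Jan 25, 2030; done Jan 24, 2030 — within the window.
Step 4: 20 days after Jan 24, 2030 (when the complaint is filed) is Feb 13, 2030; not done until Feb 18, 2030, 5 days after the deadline.
Later steps need not be reached.

Step 4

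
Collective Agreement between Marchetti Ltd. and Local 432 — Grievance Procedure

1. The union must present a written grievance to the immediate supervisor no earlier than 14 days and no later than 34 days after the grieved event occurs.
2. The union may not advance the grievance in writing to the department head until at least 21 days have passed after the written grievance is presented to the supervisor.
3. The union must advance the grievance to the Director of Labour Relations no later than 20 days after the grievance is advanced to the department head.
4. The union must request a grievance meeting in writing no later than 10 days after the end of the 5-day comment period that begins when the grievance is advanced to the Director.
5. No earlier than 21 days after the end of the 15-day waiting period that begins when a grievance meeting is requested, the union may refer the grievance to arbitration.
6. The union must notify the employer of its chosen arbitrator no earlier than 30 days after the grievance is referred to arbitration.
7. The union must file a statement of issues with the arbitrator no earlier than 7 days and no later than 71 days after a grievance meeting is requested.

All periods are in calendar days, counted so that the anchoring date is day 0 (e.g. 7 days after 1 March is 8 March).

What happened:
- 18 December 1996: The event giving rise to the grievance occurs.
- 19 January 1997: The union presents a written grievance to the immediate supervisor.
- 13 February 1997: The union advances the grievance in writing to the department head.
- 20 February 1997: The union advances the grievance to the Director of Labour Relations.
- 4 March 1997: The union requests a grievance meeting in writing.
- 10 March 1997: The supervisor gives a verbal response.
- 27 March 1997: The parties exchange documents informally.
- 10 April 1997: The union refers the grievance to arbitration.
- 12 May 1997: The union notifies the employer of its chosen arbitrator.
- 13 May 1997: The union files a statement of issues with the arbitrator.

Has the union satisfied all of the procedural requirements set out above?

Step 1: the window is 14–34 days after 18 December 1996 (when the grieved event occurs), so 1 January 1997 through 21 January 1997; done 19 January 1997, which is between those dates.
Step 2: the earliest permitted date is 21 days after 19 January 1997 (when the written grievance is presented to the supervisor), i.e. 9 February 1997; done 13 February 1997 — permitted.
Step 3: 20 days after 13 February 1997 (when the grievance is advanced to the department head) is 5 March 1997; completed 20 February 1997, before the deadline.
Step 4: 10 days after 25 February 1997 (end of the 5-day comment period, which began when the grievance is advanced to the Director on 20 February 1997) is 7 March 1997; completed 4 March 1997, before the deadline.
Step 5: the earliest permitted date is 21 days after 19 March 1997 (end of the 15-day waiting period, which began when a grievance meeting is requested on 4 March 1997), i.e. 9 April 1997; done 10 April 1997, after the minimum wait.
Step 6: the earliest permitted date is 30 days after 10 April 1997 (when the grievance is referred to arbitration), i.e. 10 May 1997; done 12 May 1997 — permitted.
Step 7: the window is 7–71 days after 4 March 1997 (when a grievance meeting is requested), so 11 March 1997 through 14 May 1997; done 13 May 1997, which is between those dates.

Yes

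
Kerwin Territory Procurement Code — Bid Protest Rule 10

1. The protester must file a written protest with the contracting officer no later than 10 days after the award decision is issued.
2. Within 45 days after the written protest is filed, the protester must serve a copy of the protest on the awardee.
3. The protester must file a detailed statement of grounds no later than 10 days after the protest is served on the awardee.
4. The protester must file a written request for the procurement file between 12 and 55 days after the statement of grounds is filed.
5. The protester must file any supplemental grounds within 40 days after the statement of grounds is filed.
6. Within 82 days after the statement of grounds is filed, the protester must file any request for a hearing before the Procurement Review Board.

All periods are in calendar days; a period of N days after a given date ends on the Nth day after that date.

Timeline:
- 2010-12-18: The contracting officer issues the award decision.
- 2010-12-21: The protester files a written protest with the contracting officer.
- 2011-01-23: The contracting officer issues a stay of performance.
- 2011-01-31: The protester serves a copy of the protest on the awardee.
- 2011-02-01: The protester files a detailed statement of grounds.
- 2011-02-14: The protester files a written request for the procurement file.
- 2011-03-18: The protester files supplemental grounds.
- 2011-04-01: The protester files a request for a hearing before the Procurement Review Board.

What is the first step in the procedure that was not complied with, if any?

Step 1: 10 days after 2010-12-18 (when the award decision is issued) is 2010-12-28; 2010-12-21 is within that limit.
Step 2: 45 days after 2010-12-21 (when the written protest is filed) is 2011-02-04; done 2011-01-31 — timely.
Step 3: 10 days after 2011-01-31 (when the protest is served on the awardee) is 2011-02-10; 2011-02-01 is within that limit.
Step 4: the window is 12–55 days after 2011-02-01 (when the statement of grounds is filed), so 2011-02-13 through 2011-03-28; 2011-02-14 falls inside that range.
Step 5: 40 days after 2011-02-01 (when the statement of grounds is filed) is 2011-03-13; 2011-03-18 misses that deadline by 5 days.

Step 5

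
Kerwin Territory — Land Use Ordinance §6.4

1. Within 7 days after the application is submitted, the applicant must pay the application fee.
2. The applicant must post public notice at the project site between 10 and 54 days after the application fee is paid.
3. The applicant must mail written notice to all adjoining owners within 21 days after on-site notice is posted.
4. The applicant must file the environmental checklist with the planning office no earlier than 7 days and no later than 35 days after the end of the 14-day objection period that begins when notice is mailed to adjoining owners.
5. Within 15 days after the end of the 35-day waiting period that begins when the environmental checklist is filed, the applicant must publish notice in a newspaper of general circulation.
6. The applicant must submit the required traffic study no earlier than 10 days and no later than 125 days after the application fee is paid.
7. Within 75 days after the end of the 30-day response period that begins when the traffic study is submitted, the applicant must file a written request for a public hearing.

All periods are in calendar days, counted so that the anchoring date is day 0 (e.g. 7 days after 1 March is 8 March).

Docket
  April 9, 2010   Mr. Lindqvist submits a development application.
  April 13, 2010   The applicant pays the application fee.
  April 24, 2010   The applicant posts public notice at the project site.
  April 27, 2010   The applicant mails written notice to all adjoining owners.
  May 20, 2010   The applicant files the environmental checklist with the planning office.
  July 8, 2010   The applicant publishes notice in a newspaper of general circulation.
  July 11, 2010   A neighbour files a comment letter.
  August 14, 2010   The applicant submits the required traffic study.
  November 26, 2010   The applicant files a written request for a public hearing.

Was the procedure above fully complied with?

(1) due by April 9, 2010 + 7 days = April 16, 2010; completed April 13, 2010, before the deadline.
(2) the permitted window runs from April 13, 2010 + 10 = April 23, 2010 to April 13, 2010 + 54 = June 6, 2010; done April 24, 2010 — within the window.
(3) due by April 24, 2010 + 21 days = May 15, 2010; April 27, 2010 is within that limit.
(4) the permitted window runs from May 11, 2010 + 7 = May 18, 2010 to May 11, 2010 + 35 = June 15, 2010; done May 20, 2010 — within the window.
(5) due by June 24, 2010 + 15 days = July 9, 2010; done July 8, 2010 — timely.
(6) the permitted window runs from April 13, 2010 + 10 = April 23, 2010 to April 13, 2010 + 125 = August 16, 2010; August 14, 2010 falls inside that range.
(7) due by September 13, 2010 + 75 days = November 27, 2010; November 26, 2010 is within that limit.

Yes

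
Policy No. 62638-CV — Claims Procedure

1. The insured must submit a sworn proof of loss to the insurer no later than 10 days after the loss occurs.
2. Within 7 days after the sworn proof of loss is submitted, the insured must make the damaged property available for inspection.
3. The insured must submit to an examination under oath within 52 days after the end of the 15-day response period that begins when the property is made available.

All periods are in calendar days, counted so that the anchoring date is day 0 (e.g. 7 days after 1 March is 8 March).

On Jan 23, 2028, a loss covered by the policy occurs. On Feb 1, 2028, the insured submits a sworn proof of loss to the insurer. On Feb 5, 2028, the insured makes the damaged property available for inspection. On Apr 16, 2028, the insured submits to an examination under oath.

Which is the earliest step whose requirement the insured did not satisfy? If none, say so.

Step 1 — counting 10 days from Jan 23, 2028 (when the loss occurs) gives a deadline of Feb 2, 2028; done Feb 1, 2028 — timely.
Step 2 — counting 7 days from Feb 1, 2028 (when the sworn proof of loss is submitted) gives a deadline of Feb 8, 2028; Feb 5, 2028 is within that limit.
Step 3 — counting 52 days from Feb 20, 2028 (end of the 15-day response period, which began when the property is made available on Feb 5, 2028) gives a deadline of Apr 12, 2028; not done until Apr 16, 2028, 4 days after the deadline.
The procedure was therefore not followed at step 3.

Step 3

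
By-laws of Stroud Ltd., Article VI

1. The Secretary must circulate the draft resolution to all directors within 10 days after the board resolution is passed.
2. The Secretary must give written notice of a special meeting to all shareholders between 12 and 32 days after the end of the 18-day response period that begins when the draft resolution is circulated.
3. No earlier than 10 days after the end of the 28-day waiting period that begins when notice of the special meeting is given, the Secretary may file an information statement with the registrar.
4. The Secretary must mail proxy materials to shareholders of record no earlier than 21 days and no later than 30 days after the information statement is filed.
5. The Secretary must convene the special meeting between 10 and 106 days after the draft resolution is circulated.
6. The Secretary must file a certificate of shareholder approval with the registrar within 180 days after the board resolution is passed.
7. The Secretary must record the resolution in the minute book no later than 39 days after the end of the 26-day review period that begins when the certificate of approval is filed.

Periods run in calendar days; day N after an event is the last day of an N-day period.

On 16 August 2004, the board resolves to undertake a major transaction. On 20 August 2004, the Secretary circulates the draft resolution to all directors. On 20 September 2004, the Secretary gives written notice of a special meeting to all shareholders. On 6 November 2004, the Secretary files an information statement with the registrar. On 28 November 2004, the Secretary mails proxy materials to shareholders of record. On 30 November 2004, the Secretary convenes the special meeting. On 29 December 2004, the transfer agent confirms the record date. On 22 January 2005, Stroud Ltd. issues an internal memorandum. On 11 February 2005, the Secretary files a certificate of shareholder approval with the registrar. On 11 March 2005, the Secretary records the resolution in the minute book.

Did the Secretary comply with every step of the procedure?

Yes

Step 1 — counting 10 days from 16 August 2004 (when the board resolution is passed) gives a deadline of 26 August 2004; done 20 August 2004 — timely.
Step 2 — 12 and 32 days from 7 September 2004 (end of the 18-day response period, which began when the draft resolution is circulated on 20 August 2004) are 19 September 2004 and 9 October 2004 respectively; done 20 September 2004, which is between those dates.
Step 3 — must wait 10 days from 18 October 2004 (end of the 28-day waiting period, which began when notice of the special meeting is given on 20 September 2004), so not before 28 October 2004; done 6 November 2004, after the minimum wait.
Step 4 — 21 and 30 days from 6 November 2004 (when the information statement is filed) are 27 November 2004 and 6 December 2004 respectively; done 28 November 2004, which is between those dates.
Step 5 — 10 and 106 days from 20 August 2004 (when the draft resolution is circulated) are 30 August 2004 and 4 December 2004 respectively; done 30 November 2004 — within the window.
Step 6 — counting 180 days from 16 August 2004 (when the board resolution is passed) gives a deadline of 12 February 2005; completed 11 February 2005, before the deadline.
Step 7 — counting 39 days from 9 March 2005 (end of the 26-day review period, which began when the certificate of approval is filed on 11 February 2005) gives a deadline of 17 April 2005; 11 March 2005 is within that limit.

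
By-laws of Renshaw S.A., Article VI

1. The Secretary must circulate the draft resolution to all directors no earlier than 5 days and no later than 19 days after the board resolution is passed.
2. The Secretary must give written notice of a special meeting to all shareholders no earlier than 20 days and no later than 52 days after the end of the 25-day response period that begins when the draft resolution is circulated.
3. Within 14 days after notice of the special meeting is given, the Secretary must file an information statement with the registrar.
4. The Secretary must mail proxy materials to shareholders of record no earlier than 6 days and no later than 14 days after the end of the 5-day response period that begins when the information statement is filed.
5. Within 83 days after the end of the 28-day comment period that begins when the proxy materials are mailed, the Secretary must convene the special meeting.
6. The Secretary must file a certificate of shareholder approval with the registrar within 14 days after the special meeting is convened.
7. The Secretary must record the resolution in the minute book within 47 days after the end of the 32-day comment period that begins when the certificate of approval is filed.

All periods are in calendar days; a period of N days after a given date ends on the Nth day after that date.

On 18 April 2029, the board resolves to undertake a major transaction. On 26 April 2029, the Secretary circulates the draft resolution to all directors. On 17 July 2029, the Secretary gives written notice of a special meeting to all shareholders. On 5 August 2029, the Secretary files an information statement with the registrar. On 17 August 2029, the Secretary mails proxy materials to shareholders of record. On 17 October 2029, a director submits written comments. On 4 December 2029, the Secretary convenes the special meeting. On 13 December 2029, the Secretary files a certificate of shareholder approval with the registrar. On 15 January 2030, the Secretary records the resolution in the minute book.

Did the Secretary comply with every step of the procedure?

No

Step 1 — 5 and 19 days from 18 April 2029 (when the board resolution is passed) are 23 April 2029 and 7 May 2029 respectively; 26 April 2029 falls inside that range.
Step 2 — 20 and 52 days from 21 May 2029 (end of the 25-day response period, which began when the draft resolution is circulated on 26 April 2029) are 10 June 2029 and 12 July 2029 respectively; done 17 July 2029 — 5 days after the window closed.
That is the first point of non-compliance.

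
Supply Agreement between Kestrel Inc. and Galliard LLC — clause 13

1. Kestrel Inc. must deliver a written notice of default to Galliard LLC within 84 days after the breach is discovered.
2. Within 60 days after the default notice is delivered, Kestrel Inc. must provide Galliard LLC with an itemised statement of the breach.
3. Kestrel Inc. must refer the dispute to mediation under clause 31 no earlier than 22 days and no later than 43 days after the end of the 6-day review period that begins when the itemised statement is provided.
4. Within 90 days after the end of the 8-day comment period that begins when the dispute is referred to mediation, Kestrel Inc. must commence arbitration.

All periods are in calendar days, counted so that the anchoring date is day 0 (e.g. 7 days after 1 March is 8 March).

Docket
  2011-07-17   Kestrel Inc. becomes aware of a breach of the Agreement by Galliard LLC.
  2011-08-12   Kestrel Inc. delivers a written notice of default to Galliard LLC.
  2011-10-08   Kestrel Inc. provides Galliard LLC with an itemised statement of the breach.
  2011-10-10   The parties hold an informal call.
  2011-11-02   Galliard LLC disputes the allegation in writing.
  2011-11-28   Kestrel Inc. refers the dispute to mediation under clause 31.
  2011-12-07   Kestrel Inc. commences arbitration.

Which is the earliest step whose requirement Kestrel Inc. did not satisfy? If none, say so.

(1) due by 2011-07-17 + 84 days = 2011-10-09; completed 2011-08-12, before the deadline.
(2) due by 2011-08-12 + 60 days = 2011-10-11; 2011-10-08 is within that limit.
(3) the permitted window runs from 2011-10-14 + 22 = 2011-11-05 to 2011-10-14 + 43 = 2011-11-26; done 2011-11-28 — 2 days after the window closed.

Step 3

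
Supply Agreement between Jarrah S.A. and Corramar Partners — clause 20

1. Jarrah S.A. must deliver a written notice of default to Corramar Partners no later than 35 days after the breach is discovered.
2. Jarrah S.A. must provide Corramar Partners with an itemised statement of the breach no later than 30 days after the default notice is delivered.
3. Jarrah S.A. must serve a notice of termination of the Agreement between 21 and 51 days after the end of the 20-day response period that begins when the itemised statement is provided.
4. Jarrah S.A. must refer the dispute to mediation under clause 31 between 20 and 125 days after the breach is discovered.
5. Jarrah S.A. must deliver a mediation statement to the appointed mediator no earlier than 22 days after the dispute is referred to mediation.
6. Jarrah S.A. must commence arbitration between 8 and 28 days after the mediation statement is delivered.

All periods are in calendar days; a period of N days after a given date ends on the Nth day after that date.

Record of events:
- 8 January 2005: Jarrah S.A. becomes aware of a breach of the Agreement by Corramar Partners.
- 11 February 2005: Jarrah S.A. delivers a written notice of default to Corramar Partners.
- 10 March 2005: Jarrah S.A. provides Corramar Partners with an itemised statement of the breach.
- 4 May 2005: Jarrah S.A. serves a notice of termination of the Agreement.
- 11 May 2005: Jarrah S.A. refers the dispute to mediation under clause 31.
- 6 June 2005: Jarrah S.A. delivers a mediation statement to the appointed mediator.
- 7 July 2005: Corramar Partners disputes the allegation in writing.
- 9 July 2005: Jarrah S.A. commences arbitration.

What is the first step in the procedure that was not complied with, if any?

Step 1: 35 days after 8 January 2005 (when the breach is discovered) is 12 February 2005; done 11 February 2005 — timely.
Step 2: 30 days after 11 February 2005 (when the default notice is delivered) is 13 March 2005; completed 10 March 2005, before the deadline.
Step 3: the window is 21–51 days after 30 March 2005 (end of the 20-day response period, which began when the itemised statement is provided on 10 March 2005), so 20 April 2005 through 20 May 2005; 4 May 2005 falls inside that range.
Step 4: the window is 20–125 days after 8 January 2005 (when the breach is discovered), so 28 January 2005 through 13 May 2005; done 11 May 2005 — within the window.
Step 5: the earliest permitted date is 22 days after 11 May 2005 (when the dispute is referred to mediation), i.e. 2 June 2005; done 6 June 2005 — permitted.
Step 6: the window is 8–28 days after 6 June 2005 (when the mediation statement is delivered), so 14 June 2005 through 4 July 2005; done 9 July 2005 — 5 days after the window closed.
That is the first point of non-compliance.

Step 6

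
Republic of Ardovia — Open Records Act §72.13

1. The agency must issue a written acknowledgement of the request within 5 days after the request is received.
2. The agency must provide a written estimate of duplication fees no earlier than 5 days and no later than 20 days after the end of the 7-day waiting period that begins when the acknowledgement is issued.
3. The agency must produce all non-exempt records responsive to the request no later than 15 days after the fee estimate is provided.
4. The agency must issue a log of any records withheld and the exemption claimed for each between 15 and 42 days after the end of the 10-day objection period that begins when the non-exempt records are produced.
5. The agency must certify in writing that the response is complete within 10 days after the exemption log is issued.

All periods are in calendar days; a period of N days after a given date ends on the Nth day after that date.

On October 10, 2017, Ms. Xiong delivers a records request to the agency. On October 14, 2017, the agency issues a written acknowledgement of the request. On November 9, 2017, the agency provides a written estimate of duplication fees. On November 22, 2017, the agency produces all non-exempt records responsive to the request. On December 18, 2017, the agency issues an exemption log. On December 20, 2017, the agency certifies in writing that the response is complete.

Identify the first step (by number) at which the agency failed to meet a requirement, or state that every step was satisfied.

Step 1 — counting 5 days from October 10, 2017 (when the request is received) gives a deadline of October 15, 2017; completed October 14, 2017, before the deadline.
Step 2 — 5 and 20 days from October 21, 2017 (end of the 7-day waiting period, which began when the acknowledgement is issued on October 14, 2017) are October 26, 2017 and November 10, 2017 respectively; November 9, 2017 falls inside that range.
Step 3 — counting 15 days from November 9, 2017 (when the fee estimate is provided) gives a deadline of November 24, 2017; done November 22, 2017 — timely.
Step 4 — 15 and 42 days from December 2, 2017 (end of the 10-day objection period, which began when the non-exempt records are produced on November 22, 2017) are December 17, 2017 and January 13, 2018 respectively; done December 18, 2017, which is between those dates.
Step 5 — counting 10 days from December 18, 2017 (when the exemption log is issued) gives a deadline of December 28, 2017; completed December 20, 2017, before the deadline.

None — every step was satisfied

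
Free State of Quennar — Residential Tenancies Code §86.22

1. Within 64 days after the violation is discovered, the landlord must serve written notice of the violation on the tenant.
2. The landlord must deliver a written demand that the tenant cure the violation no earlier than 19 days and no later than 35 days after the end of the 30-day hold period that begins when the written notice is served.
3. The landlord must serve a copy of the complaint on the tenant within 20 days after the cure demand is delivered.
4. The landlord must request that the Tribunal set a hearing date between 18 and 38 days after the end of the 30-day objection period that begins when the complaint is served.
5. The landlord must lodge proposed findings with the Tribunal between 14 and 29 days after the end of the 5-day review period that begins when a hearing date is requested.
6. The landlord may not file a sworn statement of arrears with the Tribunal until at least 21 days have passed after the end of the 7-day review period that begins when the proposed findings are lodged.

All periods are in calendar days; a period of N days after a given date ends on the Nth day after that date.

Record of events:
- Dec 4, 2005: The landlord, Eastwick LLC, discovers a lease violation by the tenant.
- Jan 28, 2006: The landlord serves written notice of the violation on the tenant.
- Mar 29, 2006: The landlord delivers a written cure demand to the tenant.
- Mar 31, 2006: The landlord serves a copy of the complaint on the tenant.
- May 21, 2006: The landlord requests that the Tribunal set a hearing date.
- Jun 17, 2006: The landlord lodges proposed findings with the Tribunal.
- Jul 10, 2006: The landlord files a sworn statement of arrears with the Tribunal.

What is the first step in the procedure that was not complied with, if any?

Step 1 — counting 64 days from Dec 4, 2005 (when the violation is discovered) gives a deadline of Feb 6, 2006; completed Jan 28, 2006, before the deadline.
Step 2 — 19 and 35 days from Feb 27, 2006 (end of the 30-day hold period, which began when the written notice is served on Jan 28, 2006) are Mar 18, 2006 and Apr 3, 2006 respectively; done Mar 29, 2006 — within the window.
Step 3 — counting 20 days from Mar 29, 2006 (when the cure demand is delivered) gives a deadline of Apr 18, 2006; Mar 31, 2006 is within that limit.
Step 4 — 18 and 38 days from Apr 30, 2006 (end of the 30-day objection period, which began when the complaint is served on Mar 31, 2006) are May 18, 2006 and Jun 7, 2006 respectively; May 21, 2006 falls inside that range.
Step 5 — 14 and 29 days from May 26, 2006 (end of the 5-day review period, which began when a hearing date is requested on May 21, 2006) are Jun 9, 2006 and Jun 24, 2006 respectively; done Jun 17, 2006, which is between those dates.
Step 6 — must wait 21 days from Jun 24, 2006 (end of the 7-day review period, which began when the proposed findings are lodged on Jun 17, 2006), so not before Jul 15, 2006; Jul 10, 2006 is 5 days before the earliest permitted date.

Step 6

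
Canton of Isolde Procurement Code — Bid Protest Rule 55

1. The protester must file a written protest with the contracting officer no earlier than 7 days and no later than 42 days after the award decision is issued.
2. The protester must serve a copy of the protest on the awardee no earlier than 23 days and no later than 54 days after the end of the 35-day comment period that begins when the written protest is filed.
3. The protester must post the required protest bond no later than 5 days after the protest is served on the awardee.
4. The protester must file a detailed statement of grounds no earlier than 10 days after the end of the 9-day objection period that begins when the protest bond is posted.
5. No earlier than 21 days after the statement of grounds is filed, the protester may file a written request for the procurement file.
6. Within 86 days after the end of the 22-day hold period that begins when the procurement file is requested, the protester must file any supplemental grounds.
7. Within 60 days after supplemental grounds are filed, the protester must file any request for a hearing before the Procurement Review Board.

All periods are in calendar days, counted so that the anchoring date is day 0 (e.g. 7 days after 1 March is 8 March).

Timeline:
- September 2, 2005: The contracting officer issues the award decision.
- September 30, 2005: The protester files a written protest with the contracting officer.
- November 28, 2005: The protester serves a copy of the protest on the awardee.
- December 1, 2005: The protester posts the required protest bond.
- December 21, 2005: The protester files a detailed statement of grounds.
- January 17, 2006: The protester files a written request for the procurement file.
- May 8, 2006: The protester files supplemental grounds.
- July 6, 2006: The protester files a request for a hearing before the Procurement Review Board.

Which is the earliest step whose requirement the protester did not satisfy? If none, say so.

Step 6

Step 1 — 7 and 42 days from September 2, 2005 (when the award decision is issued) are September 9, 2005 and October 14, 2005 respectively; done September 30, 2005 — within the window.
Step 2 — 23 and 54 days from November 4, 2005 (end of the 35-day comment period, which began when the written protest is filed on September 30, 2005) are November 27, 2005 and December 28, 2005 respectively; November 28, 2005 falls inside that range.
Step 3 — counting 5 days from November 28, 2005 (when the protest is served on the awardee) gives a deadline of December 3, 2005; December 1, 2005 is within that limit.
Step 4 — must wait 10 days from December 10, 2005 (end of the 9-day objection period, which began when the protest bond is posted on December 1, 2005), so not before December 20, 2005; December 21, 2005 is on or after that date.
Step 5 — must wait 21 days from December 21, 2005 (when the statement of grounds is filed), so not before January 11, 2006; done January 17, 2006 — permitted.
Step 6 — counting 86 days from February 8, 2006 (end of the 22-day hold period, which began when the procurement file is requested on January 17, 2006) gives a deadline of May 5, 2006; done May 8, 2006 — 3 days late.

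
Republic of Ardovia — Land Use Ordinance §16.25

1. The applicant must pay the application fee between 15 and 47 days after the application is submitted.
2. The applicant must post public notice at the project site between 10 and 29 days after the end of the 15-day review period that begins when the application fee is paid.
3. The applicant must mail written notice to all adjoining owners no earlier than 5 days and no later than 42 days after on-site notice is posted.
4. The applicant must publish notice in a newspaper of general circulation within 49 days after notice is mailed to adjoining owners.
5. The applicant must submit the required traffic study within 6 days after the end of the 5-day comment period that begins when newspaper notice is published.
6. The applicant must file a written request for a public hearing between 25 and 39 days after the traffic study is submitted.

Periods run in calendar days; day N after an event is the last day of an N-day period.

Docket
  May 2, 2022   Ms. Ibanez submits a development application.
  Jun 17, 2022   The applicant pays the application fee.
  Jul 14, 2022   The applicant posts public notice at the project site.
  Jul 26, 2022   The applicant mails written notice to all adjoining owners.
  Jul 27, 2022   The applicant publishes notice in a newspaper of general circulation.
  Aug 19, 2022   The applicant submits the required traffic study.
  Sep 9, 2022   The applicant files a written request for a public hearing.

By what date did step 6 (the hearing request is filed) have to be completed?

Sep 27, 2022

Step 6 runs from Aug 19, 2022, when the traffic study is submitted. The window is 25–39 days after Aug 19, 2022; it closes on Sep 27, 2022.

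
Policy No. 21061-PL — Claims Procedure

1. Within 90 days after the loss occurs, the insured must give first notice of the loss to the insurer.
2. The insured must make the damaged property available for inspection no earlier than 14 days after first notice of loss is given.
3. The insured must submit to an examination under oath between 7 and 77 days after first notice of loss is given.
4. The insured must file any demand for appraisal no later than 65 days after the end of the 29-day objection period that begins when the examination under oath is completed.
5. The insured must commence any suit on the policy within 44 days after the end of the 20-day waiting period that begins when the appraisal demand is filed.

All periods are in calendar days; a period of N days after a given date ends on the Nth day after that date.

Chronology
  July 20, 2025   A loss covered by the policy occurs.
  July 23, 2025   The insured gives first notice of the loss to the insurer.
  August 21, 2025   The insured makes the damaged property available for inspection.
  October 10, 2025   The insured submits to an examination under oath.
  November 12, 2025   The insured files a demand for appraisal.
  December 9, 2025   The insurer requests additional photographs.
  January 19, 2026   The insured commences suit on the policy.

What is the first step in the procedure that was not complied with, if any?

Step 1: 90 days after July 20, 2025 (when the loss occurs) is October 18, 2025; done July 23, 2025 — timely.
Step 2: the earliest permitted date is 14 days after July 23, 2025 (when first notice of loss is given), i.e. August 6, 2025; August 21, 2025 is on or after that date.
Step 3: the window is 7–77 days after July 23, 2025 (when first notice of loss is given), so July 30, 2025 through October 8, 2025; done October 10, 2025 — 2 days after the window closed.
That is the first point of non-compliance.

Step 3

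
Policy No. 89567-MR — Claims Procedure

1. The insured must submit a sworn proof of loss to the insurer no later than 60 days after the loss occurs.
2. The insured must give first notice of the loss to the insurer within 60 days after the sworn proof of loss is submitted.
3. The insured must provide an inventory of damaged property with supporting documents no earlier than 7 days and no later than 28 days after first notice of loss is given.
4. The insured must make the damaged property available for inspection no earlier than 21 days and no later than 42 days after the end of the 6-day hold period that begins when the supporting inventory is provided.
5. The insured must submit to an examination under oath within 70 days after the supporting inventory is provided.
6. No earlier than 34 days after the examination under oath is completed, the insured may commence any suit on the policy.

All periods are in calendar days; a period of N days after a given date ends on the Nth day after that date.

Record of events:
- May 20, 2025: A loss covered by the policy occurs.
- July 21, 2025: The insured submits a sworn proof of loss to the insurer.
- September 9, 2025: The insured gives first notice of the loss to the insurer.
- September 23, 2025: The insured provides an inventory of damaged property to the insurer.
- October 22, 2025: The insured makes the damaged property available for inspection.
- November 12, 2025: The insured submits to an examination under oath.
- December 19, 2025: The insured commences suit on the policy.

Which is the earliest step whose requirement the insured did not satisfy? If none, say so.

Step 1

(1) due by May 20, 2025 + 60 days = July 19, 2025; July 21, 2025 misses that deadline by 2 days.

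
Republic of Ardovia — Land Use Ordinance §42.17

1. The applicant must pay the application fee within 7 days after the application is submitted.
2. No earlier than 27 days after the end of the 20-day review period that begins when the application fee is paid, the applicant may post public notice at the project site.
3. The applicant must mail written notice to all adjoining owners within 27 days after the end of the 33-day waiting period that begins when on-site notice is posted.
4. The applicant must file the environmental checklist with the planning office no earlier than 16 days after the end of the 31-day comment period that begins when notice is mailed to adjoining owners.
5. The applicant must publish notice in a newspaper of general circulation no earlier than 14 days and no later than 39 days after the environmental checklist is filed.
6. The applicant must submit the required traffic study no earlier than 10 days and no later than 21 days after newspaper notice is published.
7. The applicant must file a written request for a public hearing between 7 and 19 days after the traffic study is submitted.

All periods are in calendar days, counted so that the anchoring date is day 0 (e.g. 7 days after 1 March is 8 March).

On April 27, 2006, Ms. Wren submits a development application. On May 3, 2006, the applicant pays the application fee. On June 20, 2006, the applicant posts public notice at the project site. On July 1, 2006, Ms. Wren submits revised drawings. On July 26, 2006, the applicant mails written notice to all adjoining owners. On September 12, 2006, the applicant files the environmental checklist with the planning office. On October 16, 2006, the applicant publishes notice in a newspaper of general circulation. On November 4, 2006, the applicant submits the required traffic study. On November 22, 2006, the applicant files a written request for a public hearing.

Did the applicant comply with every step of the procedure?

(1) due by April 27, 2006 + 7 days = May 4, 2006; done May 3, 2006 — timely.
(2) permitted from May 23, 2006 + 27 days = June 19, 2006 onward; done June 20, 2006, after the minimum wait.
(3) due by July 23, 2006 + 27 days = August 19, 2006; July 26, 2006 is within that limit.
(4) permitted from August 26, 2006 + 16 days = September 11, 2006 onward; September 12, 2006 is on or after that date.
(5) the permitted window runs from September 12, 2006 + 14 = September 26, 2006 to September 12, 2006 + 39 = October 21, 2006; October 16, 2006 falls inside that range.
(6) the permitted window runs from October 16, 2006 + 10 = October 26, 2006 to October 16, 2006 + 21 = November 6, 2006; done November 4, 2006 — within the window.
(7) the permitted window runs from November 4, 2006 + 7 = November 11, 2006 to November 4, 2006 + 19 = November 23, 2006; November 22, 2006 falls inside that range.

Yes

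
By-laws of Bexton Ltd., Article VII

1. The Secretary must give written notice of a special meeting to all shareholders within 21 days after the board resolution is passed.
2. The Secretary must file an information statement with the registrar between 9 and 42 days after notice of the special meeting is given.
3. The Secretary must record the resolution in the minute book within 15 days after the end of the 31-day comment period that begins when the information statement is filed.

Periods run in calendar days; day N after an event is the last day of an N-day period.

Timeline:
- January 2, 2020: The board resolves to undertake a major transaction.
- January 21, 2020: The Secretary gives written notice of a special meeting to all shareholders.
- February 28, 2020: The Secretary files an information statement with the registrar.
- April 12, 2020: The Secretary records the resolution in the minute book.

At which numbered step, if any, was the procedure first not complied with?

Step 1: 21 days after January 2, 2020 (when the board resolution is passed) is January 23, 2020; January 21, 2020 is within that limit.
Step 2: the window is 9–42 days after January 21, 2020 (when notice of the special meeting is given), so January 30, 2020 through March 3, 2020; done February 28, 2020 — within the window.
Step 3: 15 days after March 30, 2020 (end of the 31-day comment period, which began when the information statement is filed on February 28, 2020) is April 14, 2020; completed April 12, 2020, before the deadline.

None — every step was satisfied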